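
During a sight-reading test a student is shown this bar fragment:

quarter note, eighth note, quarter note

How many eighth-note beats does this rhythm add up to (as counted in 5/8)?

One eighth-note beat = 2 sixteenth notes.
Convert each value to sixteenth notes: quarter note = 4; eighth note = 2; quarter note = 4.
Adding: 4 + 2 + 4 = 10.
10 ÷ 2 = 5 beats.

5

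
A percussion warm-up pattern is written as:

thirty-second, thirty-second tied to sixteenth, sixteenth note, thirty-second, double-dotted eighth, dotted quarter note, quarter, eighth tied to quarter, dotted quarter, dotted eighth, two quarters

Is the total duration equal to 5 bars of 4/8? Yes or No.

One bar of 4/8 = 16 thirty-second notes, so 5 bars = 80.
Express everything in thirty-second notes: thirty-second = 1; thirty-second tied to sixteenth (thirty-second + sixteenth) = 3; sixteenth note = 2; thirty-second = 1; double-dotted eighth = 7; dotted quarter note = 12; quarter = 8; eighth tied to quarter (eighth + quarter) = 12; dotted quarter = 12; dotted eighth = 6; quarter = 8; quarter = 8.
Total: 1 + 3 + 2 + 1 + 7 + 12 + 8 + 12 + 12 + 6 + 8 + 8 = 80.
80 equals 80, so the answer is Yes.

Yes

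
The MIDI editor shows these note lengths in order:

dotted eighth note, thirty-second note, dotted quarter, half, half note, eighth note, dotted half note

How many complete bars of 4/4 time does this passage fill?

2

One bar of 4/4 = 32 thirty-second notes.
Convert each value to thirty-second notes: dotted eighth note = 6; thirty-second note = 1; dotted quarter = 12; half = 16; half note = 16; eighth note = 4; dotted half note = 24.
Adding: 6 + 1 + 12 + 16 + 16 + 4 + 24 = 79.
79 ÷ 32 = 2 complete bars with 15 left over.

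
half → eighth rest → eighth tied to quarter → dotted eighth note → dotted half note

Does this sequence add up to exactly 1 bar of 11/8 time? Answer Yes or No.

No

One bar of 11/8 = 22 sixteenth notes.
Express everything in sixteenth notes: half = 8; eighth rest = 2; eighth tied to quarter (eighth + quarter) = 6; dotted eighth note = 3; dotted half note = 12.
Total: 8 + 2 + 6 + 3 + 12 = 31.
31 exceeds 22, so the answer is No.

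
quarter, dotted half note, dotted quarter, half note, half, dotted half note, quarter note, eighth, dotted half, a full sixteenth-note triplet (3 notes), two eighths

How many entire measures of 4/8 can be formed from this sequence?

One bar of 4/8 = 4 eighth notes.
Convert each value to eighth notes: quarter = 2; dotted half note = 6; dotted quarter = 3; half note = 4; half = 4; dotted half note = 6; quarter note = 2; eighth = 1; dotted half = 6; a full sixteenth-note triplet (3 notes) (three triplet sixteenths span one eighth) = 1; eighth = 1; eighth = 1.
Adding: 2 + 6 + 3 + 4 + 4 + 6 + 2 + 1 + 6 + 1 + 1 + 1 = 37.
37 ÷ 4 = 9 complete bars with 1 left over.

9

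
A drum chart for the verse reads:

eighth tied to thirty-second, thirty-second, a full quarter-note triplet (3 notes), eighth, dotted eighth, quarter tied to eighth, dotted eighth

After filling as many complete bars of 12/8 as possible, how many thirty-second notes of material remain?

One bar of 12/8 = 48 thirty-second notes.
Each duration in thirty-second notes: eighth tied to thirty-second (eighth + thirty-second) = 5; thirty-second = 1; a full quarter-note triplet (3 notes) (three triplet quarters span one half) = 16; eighth = 4; dotted eighth = 6; quarter tied to eighth (quarter + eighth) = 12; dotted eighth = 6.
Sum: 5 + 1 + 16 + 4 + 6 + 12 + 6 = 50.
50 ÷ 48 = 1 complete bar with 2 thirty-second notes remaining.

2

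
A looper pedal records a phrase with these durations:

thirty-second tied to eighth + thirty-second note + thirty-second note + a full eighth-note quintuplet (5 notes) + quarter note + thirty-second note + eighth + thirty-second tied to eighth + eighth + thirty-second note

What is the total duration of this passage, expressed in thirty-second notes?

46

Working in thirty-second notes: thirty-second tied to eighth (thirty-second + eighth) = 5; thirty-second note = 1; thirty-second note = 1; a full eighth-note quintuplet (5 notes) (five quintuplet eighths span one half) = 16; quarter note = 8; thirty-second note = 1; eighth = 4; thirty-second tied to eighth (thirty-second + eighth) = 5; eighth = 4; thirty-second note = 1.
Adding: 5 + 1 + 1 + 16 + 8 + 1 + 4 + 5 + 4 + 1 = 46 thirty-second notes.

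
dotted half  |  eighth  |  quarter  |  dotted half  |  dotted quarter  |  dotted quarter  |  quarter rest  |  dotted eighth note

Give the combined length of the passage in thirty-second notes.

In thirty-second notes: dotted half = 24; eighth = 4; quarter = 8; dotted half = 24; dotted quarter = 12; dotted quarter = 12; quarter rest = 8; dotted eighth note = 6.
Adding: 24 + 4 + 8 + 24 + 12 + 12 + 8 + 6 = 98 thirty-second notes.

98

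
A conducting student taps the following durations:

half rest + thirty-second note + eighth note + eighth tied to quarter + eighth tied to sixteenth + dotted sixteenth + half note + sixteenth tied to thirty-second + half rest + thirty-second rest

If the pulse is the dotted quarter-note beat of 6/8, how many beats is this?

6.5

One dotted quarter-note beat = 12 thirty-second notes.
Convert each value to thirty-second notes: half rest = 16; thirty-second note = 1; eighth note = 4; eighth tied to quarter (eighth + quarter) = 12; eighth tied to sixteenth (eighth + sixteenth) = 6; dotted sixteenth = 3; half note = 16; sixteenth tied to thirty-second (sixteenth + thirty-second) = 3; half rest = 16; thirty-second rest = 1.
Altogether 16 + 1 + 4 + 12 + 6 + 3 + 16 + 3 + 16 + 1 = 78.
78 ÷ 12 = 6.5 beats.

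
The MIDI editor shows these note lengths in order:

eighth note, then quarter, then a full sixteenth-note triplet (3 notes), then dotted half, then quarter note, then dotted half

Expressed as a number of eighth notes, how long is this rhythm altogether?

18

In eighth notes: eighth note = 1; quarter = 2; a full sixteenth-note triplet (3 notes) (three triplet sixteenths span one eighth) = 1; dotted half = 6; quarter note = 2; dotted half = 6.
Altogether 1 + 2 + 1 + 6 + 2 + 6 = 18 eighth notes.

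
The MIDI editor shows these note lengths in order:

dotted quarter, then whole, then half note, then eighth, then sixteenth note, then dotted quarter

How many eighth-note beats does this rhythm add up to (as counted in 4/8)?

One eighth-note beat = 2 sixteenth notes.
Each duration in sixteenth notes: dotted quarter = 6; whole = 16; half note = 8; eighth = 2; sixteenth note = 1; dotted quarter = 6.
Total: 6 + 16 + 8 + 2 + 1 + 6 = 39.
39 ÷ 2 = 19.5 beats.

19.5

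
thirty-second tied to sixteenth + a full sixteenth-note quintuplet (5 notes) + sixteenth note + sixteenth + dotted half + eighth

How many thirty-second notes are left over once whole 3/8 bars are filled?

7

One bar of 3/8 = 12 thirty-second notes.
Working in thirty-second notes: thirty-second tied to sixteenth (thirty-second + sixteenth) = 3; a full sixteenth-note quintuplet (5 notes) (five quintuplet sixteenths span one quarter) = 8; sixteenth note = 2; sixteenth = 2; dotted half = 24; eighth = 4.
Altogether 3 + 8 + 2 + 2 + 24 + 4 = 43.
43 ÷ 12 = 3 complete bars with 7 thirty-second notes remaining.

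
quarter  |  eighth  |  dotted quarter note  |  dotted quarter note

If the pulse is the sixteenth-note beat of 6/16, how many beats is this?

One sixteenth-note beat = 2 thirty-second notes.
Express everything in thirty-second notes: quarter = 8; eighth = 4; dotted quarter note = 12; dotted quarter note = 12.
Total: 8 + 4 + 12 + 12 = 36.
36 ÷ 2 = 18 beats.

18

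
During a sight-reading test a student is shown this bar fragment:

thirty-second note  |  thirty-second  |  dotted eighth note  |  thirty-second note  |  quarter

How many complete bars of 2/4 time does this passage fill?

1

One bar of 2/4 = 16 thirty-second notes.
Working in thirty-second notes: thirty-second note = 1; thirty-second = 1; dotted eighth note = 6; thirty-second note = 1; quarter = 8.
Altogether 1 + 1 + 6 + 1 + 8 = 17.
17 ÷ 16 = 1 complete bar with 1 left over.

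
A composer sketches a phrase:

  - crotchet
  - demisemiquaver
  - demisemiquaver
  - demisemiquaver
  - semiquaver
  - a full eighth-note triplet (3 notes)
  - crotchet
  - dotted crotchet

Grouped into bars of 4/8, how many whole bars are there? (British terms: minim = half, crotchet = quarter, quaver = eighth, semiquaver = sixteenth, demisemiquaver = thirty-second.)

One bar of 4/8 = 16 thirty-second notes.
In thirty-second notes: crotchet = 8; demisemiquaver = 1; demisemiquaver = 1; demisemiquaver = 1; semiquaver = 2; a full eighth-note triplet (3 notes) (three triplet eighths span one quarter) = 8; crotchet = 8; dotted crotchet = 12.
Altogether 8 + 1 + 1 + 1 + 2 + 8 + 8 + 12 = 41.
41 ÷ 16 = 2 complete bars with 9 left over.

2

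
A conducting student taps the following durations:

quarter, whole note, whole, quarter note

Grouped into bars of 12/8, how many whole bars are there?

One bar of 12/8 = 6 quarter notes.
In quarter notes: quarter = 1; whole note = 4; whole = 4; quarter note = 1.
Adding: 1 + 4 + 4 + 1 = 10.
10 ÷ 6 = 1 complete bar with 4 left over.

1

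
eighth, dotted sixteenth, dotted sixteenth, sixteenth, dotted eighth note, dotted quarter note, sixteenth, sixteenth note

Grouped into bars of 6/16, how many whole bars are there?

2

One bar of 6/16 = 12 thirty-second notes.
Working in thirty-second notes: eighth = 4; dotted sixteenth = 3; dotted sixteenth = 3; sixteenth = 2; dotted eighth note = 6; dotted quarter note = 12; sixteenth = 2; sixteenth note = 2.
Sum: 4 + 3 + 3 + 2 + 6 + 12 + 2 + 2 = 34.
34 ÷ 12 = 2 complete bars with 10 left over.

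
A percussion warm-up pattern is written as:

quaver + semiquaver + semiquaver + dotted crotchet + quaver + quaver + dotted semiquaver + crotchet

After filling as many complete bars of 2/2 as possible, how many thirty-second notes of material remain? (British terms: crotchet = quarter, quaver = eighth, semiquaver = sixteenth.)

7

One bar of 2/2 = 32 thirty-second notes.
Each duration in thirty-second notes: quaver = 4; semiquaver = 2; semiquaver = 2; dotted crotchet = 12; quaver = 4; quaver = 4; dotted semiquaver = 3; crotchet = 8.
Adding: 4 + 2 + 2 + 12 + 4 + 4 + 3 + 8 = 39.
39 ÷ 32 = 1 complete bar with 7 thirty-second notes remaining.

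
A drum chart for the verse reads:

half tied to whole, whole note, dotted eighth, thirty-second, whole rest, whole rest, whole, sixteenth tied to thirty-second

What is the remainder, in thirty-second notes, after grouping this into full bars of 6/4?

42

One bar of 6/4 = 48 thirty-second notes.
In thirty-second notes: half tied to whole (half + whole) = 48; whole note = 32; dotted eighth = 6; thirty-second = 1; whole rest = 32; whole rest = 32; whole = 32; sixteenth tied to thirty-second (sixteenth + thirty-second) = 3.
Total: 48 + 32 + 6 + 1 + 32 + 32 + 32 + 3 = 186.
186 ÷ 48 = 3 complete bars with 42 thirty-second notes remaining.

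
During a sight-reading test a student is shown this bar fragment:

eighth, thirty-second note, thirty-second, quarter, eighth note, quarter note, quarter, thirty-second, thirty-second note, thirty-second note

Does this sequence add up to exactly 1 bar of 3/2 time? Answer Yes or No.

No

One bar of 3/2 = 48 thirty-second notes.
Express everything in thirty-second notes: eighth = 4; thirty-second note = 1; thirty-second = 1; quarter = 8; eighth note = 4; quarter note = 8; quarter = 8; thirty-second = 1; thirty-second note = 1; thirty-second note = 1.
Total: 4 + 1 + 1 + 8 + 4 + 8 + 8 + 1 + 1 + 1 = 37.
37 falls short of 48, so the answer is No.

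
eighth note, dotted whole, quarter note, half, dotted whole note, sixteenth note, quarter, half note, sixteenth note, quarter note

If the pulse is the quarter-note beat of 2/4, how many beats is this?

20

One quarter-note beat = 4 sixteenth notes.
Each duration in sixteenth notes: eighth note = 2; dotted whole = 24; quarter note = 4; half = 8; dotted whole note = 24; sixteenth note = 1; quarter = 4; half note = 8; sixteenth note = 1; quarter note = 4.
Sum: 2 + 24 + 4 + 8 + 24 + 1 + 4 + 8 + 1 + 4 = 80.
80 ÷ 4 = 20 beats.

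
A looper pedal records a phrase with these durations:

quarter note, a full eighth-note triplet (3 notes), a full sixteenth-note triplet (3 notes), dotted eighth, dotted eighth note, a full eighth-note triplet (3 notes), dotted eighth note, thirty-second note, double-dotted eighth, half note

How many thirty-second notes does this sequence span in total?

Working in thirty-second notes: quarter note = 8; a full eighth-note triplet (3 notes) (three triplet eighths span one quarter) = 8; a full sixteenth-note triplet (3 notes) (three triplet sixteenths span one eighth) = 4; dotted eighth = 6; dotted eighth note = 6; a full eighth-note triplet (3 notes) (three triplet eighths span one quarter) = 8; dotted eighth note = 6; thirty-second note = 1; double-dotted eighth = 7; half note = 16.
Altogether 8 + 8 + 4 + 6 + 6 + 8 + 6 + 1 + 7 + 16 = 70 thirty-second notes.

70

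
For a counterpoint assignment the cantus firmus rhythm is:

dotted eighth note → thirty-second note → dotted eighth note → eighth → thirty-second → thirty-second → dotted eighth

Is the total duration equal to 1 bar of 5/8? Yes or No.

One bar of 5/8 = 20 thirty-second notes.
Each duration in thirty-second notes: dotted eighth note = 6; thirty-second note = 1; dotted eighth note = 6; eighth = 4; thirty-second = 1; thirty-second = 1; dotted eighth = 6.
Total: 6 + 1 + 6 + 4 + 1 + 1 + 6 = 25.
25 exceeds 20, so the answer is No.

No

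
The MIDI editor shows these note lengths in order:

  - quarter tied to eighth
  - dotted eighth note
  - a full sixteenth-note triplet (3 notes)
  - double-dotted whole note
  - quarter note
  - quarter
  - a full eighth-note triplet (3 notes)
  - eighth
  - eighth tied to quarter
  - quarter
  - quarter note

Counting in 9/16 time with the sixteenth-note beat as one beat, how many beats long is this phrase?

One sixteenth-note beat = 2 thirty-second notes.
Each duration in thirty-second notes: quarter tied to eighth (quarter + eighth) = 12; dotted eighth note = 6; a full sixteenth-note triplet (3 notes) (three triplet sixteenths span one eighth) = 4; double-dotted whole note = 56; quarter note = 8; quarter = 8; a full eighth-note triplet (3 notes) (three triplet eighths span one quarter) = 8; eighth = 4; eighth tied to quarter (eighth + quarter) = 12; quarter = 8; quarter note = 8.
Sum: 12 + 6 + 4 + 56 + 8 + 8 + 8 + 4 + 12 + 8 + 8 = 134.
134 ÷ 2 = 67 beats.

67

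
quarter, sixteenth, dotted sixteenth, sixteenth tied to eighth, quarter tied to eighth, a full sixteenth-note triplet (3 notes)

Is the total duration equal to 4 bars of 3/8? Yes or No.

One bar of 3/8 = 12 thirty-second notes, so 4 bars = 48.
Working in thirty-second notes: quarter = 8; sixteenth = 2; dotted sixteenth = 3; sixteenth tied to eighth (sixteenth + eighth) = 6; quarter tied to eighth (quarter + eighth) = 12; a full sixteenth-note triplet (3 notes) (three triplet sixteenths span one eighth) = 4.
Altogether 8 + 2 + 3 + 6 + 12 + 4 = 35.
35 falls short of 48, so the answer is No.

No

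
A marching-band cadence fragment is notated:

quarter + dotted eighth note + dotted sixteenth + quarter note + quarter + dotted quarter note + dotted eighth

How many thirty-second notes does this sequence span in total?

51

Convert each value to thirty-second notes: quarter = 8; dotted eighth note = 6; dotted sixteenth = 3; quarter note = 8; quarter = 8; dotted quarter note = 12; dotted eighth = 6.
Adding: 8 + 6 + 3 + 8 + 8 + 12 + 6 = 51 thirty-second notes.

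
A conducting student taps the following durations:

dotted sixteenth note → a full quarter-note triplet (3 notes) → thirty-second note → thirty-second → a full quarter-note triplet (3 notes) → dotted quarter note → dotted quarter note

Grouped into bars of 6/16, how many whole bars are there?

One bar of 6/16 = 12 thirty-second notes.
Convert each value to thirty-second notes: dotted sixteenth note = 3; a full quarter-note triplet (3 notes) (three triplet quarters span one half) = 16; thirty-second note = 1; thirty-second = 1; a full quarter-note triplet (3 notes) (three triplet quarters span one half) = 16; dotted quarter note = 12; dotted quarter note = 12.
Total: 3 + 16 + 1 + 1 + 16 + 12 + 12 = 61.
61 ÷ 12 = 5 complete bars with 1 left over.

5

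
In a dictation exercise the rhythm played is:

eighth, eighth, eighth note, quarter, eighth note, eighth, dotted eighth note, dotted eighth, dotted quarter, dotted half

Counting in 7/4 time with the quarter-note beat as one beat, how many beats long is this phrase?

One quarter-note beat = 4 sixteenth notes.
Working in sixteenth notes: eighth = 2; eighth = 2; eighth note = 2; quarter = 4; eighth note = 2; eighth = 2; dotted eighth note = 3; dotted eighth = 3; dotted quarter = 6; dotted half = 12.
Adding: 2 + 2 + 2 + 4 + 2 + 2 + 3 + 3 + 6 + 12 = 38.
38 ÷ 4 = 9.5 beats.

9.5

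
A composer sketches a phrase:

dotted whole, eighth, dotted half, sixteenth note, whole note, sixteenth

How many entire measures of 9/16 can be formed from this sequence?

6

One bar of 9/16 = 9 sixteenth notes.
Each duration in sixteenth notes: dotted whole = 24; eighth = 2; dotted half = 12; sixteenth note = 1; whole note = 16; sixteenth = 1.
Adding: 24 + 2 + 12 + 1 + 16 + 1 = 56.
56 ÷ 9 = 6 complete bars with 2 left over.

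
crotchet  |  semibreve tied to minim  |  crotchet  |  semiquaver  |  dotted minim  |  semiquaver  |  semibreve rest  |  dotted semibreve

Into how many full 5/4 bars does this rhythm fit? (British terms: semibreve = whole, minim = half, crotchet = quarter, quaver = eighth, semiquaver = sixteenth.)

One bar of 5/4 = 20 sixteenth notes.
Express everything in sixteenth notes: crotchet = 4; semibreve tied to minim (semibreve + minim) = 24; crotchet = 4; semiquaver = 1; dotted minim = 12; semiquaver = 1; semibreve rest = 16; dotted semibreve = 24.
Sum: 4 + 24 + 4 + 1 + 12 + 1 + 16 + 24 = 86.
86 ÷ 20 = 4 complete bars with 6 left over.

4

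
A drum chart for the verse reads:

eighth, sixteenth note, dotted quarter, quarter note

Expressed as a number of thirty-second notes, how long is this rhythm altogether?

26

Express everything in thirty-second notes: eighth = 4; sixteenth note = 2; dotted quarter = 12; quarter note = 8.
Sum: 4 + 2 + 12 + 8 = 26 thirty-second notes.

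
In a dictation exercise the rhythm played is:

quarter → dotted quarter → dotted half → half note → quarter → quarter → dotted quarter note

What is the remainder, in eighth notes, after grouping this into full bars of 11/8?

One bar of 11/8 = 11 eighth notes.
In eighth notes: quarter = 2; dotted quarter = 3; dotted half = 6; half note = 4; quarter = 2; quarter = 2; dotted quarter note = 3.
Total: 2 + 3 + 6 + 4 + 2 + 2 + 3 = 22.
22 ÷ 11 = 2 complete bars with 0 eighth notes remaining.

0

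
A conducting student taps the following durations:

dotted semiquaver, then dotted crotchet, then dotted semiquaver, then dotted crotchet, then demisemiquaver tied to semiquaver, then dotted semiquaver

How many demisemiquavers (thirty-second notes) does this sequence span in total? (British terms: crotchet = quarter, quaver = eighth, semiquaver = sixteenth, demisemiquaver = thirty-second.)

36

Each duration in thirty-second notes: dotted semiquaver = 3; dotted crotchet = 12; dotted semiquaver = 3; dotted crotchet = 12; demisemiquaver tied to semiquaver (demisemiquaver + semiquaver) = 3; dotted semiquaver = 3.
Altogether 3 + 12 + 3 + 12 + 3 + 3 = 36 thirty-second notes.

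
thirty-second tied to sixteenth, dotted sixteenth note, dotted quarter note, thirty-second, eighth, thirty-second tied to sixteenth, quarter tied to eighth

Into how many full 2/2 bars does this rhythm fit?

1

One bar of 2/2 = 32 thirty-second notes.
In thirty-second notes: thirty-second tied to sixteenth (thirty-second + sixteenth) = 3; dotted sixteenth note = 3; dotted quarter note = 12; thirty-second = 1; eighth = 4; thirty-second tied to sixteenth (thirty-second + sixteenth) = 3; quarter tied to eighth (quarter + eighth) = 12.
Altogether 3 + 3 + 12 + 1 + 4 + 3 + 12 = 38.
38 ÷ 32 = 1 complete bar with 6 left over.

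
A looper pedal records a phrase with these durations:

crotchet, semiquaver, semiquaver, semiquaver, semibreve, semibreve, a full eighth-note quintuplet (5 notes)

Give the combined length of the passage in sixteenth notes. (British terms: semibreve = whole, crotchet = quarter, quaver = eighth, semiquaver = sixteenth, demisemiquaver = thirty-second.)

Each duration in sixteenth notes: crotchet = 4; semiquaver = 1; semiquaver = 1; semiquaver = 1; semibreve = 16; semibreve = 16; a full eighth-note quintuplet (5 notes) (five quintuplet eighths span one half) = 8.
Adding: 4 + 1 + 1 + 1 + 16 + 16 + 8 = 47 sixteenth notes.

47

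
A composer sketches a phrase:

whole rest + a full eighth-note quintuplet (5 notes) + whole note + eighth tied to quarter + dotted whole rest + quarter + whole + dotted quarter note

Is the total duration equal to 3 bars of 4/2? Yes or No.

One bar of 4/2 = 16 eighth notes, so 3 bars = 48.
Working in eighth notes: whole rest = 8; a full eighth-note quintuplet (5 notes) (five quintuplet eighths span one half) = 4; whole note = 8; eighth tied to quarter (eighth + quarter) = 3; dotted whole rest = 12; quarter = 2; whole = 8; dotted quarter note = 3.
Altogether 8 + 4 + 8 + 3 + 12 + 2 + 8 + 3 = 48.
48 equals 48, so the answer is Yes.

Yes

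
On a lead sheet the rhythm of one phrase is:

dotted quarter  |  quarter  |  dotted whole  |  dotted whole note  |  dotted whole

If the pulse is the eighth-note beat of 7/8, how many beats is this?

41

One eighth-note beat = 2 sixteenth notes.
In sixteenth notes: dotted quarter = 6; quarter = 4; dotted whole = 24; dotted whole note = 24; dotted whole = 24.
Total: 6 + 4 + 24 + 24 + 24 = 82.
82 ÷ 2 = 41 beats.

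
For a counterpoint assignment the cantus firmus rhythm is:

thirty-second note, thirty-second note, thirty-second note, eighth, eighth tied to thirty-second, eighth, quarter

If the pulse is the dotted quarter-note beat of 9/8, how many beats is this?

One dotted quarter-note beat = 12 thirty-second notes.
Convert each value to thirty-second notes: thirty-second note = 1; thirty-second note = 1; thirty-second note = 1; eighth = 4; eighth tied to thirty-second (eighth + thirty-second) = 5; eighth = 4; quarter = 8.
Adding: 1 + 1 + 1 + 4 + 5 + 4 + 8 = 24.
24 ÷ 12 = 2 beats.

2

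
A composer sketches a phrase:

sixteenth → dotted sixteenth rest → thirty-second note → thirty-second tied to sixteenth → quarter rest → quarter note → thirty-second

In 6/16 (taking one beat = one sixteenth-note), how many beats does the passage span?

One sixteenth-note beat = 2 thirty-second notes.
Working in thirty-second notes: sixteenth = 2; dotted sixteenth rest = 3; thirty-second note = 1; thirty-second tied to sixteenth (thirty-second + sixteenth) = 3; quarter rest = 8; quarter note = 8; thirty-second = 1.
Adding: 2 + 3 + 1 + 3 + 8 + 8 + 1 = 26.
26 ÷ 2 = 13 beats.

13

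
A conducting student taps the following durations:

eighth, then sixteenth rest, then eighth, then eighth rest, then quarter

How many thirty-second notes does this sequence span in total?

22

Working in thirty-second notes: eighth = 4; sixteenth rest = 2; eighth = 4; eighth rest = 4; quarter = 8.
Sum: 4 + 2 + 4 + 4 + 8 = 22 thirty-second notes.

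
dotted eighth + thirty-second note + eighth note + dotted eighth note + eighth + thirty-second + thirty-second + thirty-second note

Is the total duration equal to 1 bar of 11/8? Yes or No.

No

One bar of 11/8 = 44 thirty-second notes.
Working in thirty-second notes: dotted eighth = 6; thirty-second note = 1; eighth note = 4; dotted eighth note = 6; eighth = 4; thirty-second = 1; thirty-second = 1; thirty-second note = 1.
Altogether 6 + 1 + 4 + 6 + 4 + 1 + 1 + 1 = 24.
24 falls short of 44, so the answer is No.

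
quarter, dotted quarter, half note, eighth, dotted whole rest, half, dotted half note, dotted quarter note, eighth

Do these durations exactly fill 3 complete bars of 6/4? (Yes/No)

Yes

One bar of 6/4 = 12 eighth notes, so 3 bars = 36.
In eighth notes: quarter = 2; dotted quarter = 3; half note = 4; eighth = 1; dotted whole rest = 12; half = 4; dotted half note = 6; dotted quarter note = 3; eighth = 1.
Adding: 2 + 3 + 4 + 1 + 12 + 4 + 6 + 3 + 1 = 36.
36 equals 36, so the answer is Yes.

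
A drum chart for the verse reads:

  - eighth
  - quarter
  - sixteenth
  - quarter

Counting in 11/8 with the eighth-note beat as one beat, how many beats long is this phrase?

5.5

One eighth-note beat = 2 sixteenth notes.
Each duration in sixteenth notes: eighth = 2; quarter = 4; sixteenth = 1; quarter = 4.
Altogether 2 + 4 + 1 + 4 = 11.
11 ÷ 2 = 5.5 beats.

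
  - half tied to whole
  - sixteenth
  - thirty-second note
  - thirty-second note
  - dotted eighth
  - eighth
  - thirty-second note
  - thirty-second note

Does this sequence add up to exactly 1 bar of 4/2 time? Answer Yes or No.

Yes

One bar of 4/2 = 64 thirty-second notes.
Each duration in thirty-second notes: half tied to whole (half + whole) = 48; sixteenth = 2; thirty-second note = 1; thirty-second note = 1; dotted eighth = 6; eighth = 4; thirty-second note = 1; thirty-second note = 1.
Total: 48 + 2 + 1 + 1 + 6 + 4 + 1 + 1 = 64.
64 equals 64, so the answer is Yes.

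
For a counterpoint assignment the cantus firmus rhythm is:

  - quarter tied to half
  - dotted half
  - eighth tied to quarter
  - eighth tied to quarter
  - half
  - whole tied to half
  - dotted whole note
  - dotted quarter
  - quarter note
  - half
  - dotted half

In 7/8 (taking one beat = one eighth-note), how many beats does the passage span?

61

One eighth-note beat = 2 sixteenth notes.
Each duration in sixteenth notes: quarter tied to half (quarter + half) = 12; dotted half = 12; eighth tied to quarter (eighth + quarter) = 6; eighth tied to quarter (eighth + quarter) = 6; half = 8; whole tied to half (whole + half) = 24; dotted whole note = 24; dotted quarter = 6; quarter note = 4; half = 8; dotted half = 12.
Adding: 12 + 12 + 6 + 6 + 8 + 24 + 24 + 6 + 4 + 8 + 12 = 122.
122 ÷ 2 = 61 beats.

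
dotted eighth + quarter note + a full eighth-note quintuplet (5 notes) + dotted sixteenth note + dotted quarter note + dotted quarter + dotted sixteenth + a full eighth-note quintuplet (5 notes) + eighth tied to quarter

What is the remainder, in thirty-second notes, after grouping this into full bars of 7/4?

32

One bar of 7/4 = 56 thirty-second notes.
Convert each value to thirty-second notes: dotted eighth = 6; quarter note = 8; a full eighth-note quintuplet (5 notes) (five quintuplet eighths span one half) = 16; dotted sixteenth note = 3; dotted quarter note = 12; dotted quarter = 12; dotted sixteenth = 3; a full eighth-note quintuplet (5 notes) (five quintuplet eighths span one half) = 16; eighth tied to quarter (eighth + quarter) = 12.
Altogether 6 + 8 + 16 + 3 + 12 + 12 + 3 + 16 + 12 = 88.
88 ÷ 56 = 1 complete bar with 32 thirty-second notes remaining.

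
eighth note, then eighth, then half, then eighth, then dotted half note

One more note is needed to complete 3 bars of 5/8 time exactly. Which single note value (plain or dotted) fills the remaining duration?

quarter note

3 bars of 5/8 = 15 eighth notes.
Working in eighth notes: eighth note = 1; eighth = 1; half = 4; eighth = 1; dotted half note = 6.
Altogether 1 + 1 + 4 + 1 + 6 = 13.
Remaining: 15 − 13 = 2 eighth notes, which is a quarter note.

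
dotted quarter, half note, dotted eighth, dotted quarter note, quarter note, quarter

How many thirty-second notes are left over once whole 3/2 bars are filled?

14

One bar of 3/2 = 24 sixteenth notes.
In sixteenth notes: dotted quarter = 6; half note = 8; dotted eighth = 3; dotted quarter note = 6; quarter note = 4; quarter = 4.
Sum: 6 + 8 + 3 + 6 + 4 + 4 = 31.
31 ÷ 24 = 1 complete bar with 7 sixteenth notes remaining = 14 thirty-second notes.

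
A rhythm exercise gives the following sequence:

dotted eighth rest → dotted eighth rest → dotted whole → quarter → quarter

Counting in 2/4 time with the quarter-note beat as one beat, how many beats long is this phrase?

One quarter-note beat = 4 sixteenth notes.
Convert each value to sixteenth notes: dotted eighth rest = 3; dotted eighth rest = 3; dotted whole = 24; quarter = 4; quarter = 4.
Sum: 3 + 3 + 24 + 4 + 4 = 38.
38 ÷ 4 = 9.5 beats.

9.5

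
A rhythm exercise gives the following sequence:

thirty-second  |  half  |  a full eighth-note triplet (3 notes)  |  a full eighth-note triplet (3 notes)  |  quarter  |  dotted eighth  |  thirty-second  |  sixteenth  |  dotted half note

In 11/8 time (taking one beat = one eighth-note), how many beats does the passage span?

18.5

One eighth-note beat = 4 thirty-second notes.
In thirty-second notes: thirty-second = 1; half = 16; a full eighth-note triplet (3 notes) (three triplet eighths span one quarter) = 8; a full eighth-note triplet (3 notes) (three triplet eighths span one quarter) = 8; quarter = 8; dotted eighth = 6; thirty-second = 1; sixteenth = 2; dotted half note = 24.
Altogether 1 + 16 + 8 + 8 + 8 + 6 + 1 + 2 + 24 = 74.
74 ÷ 4 = 18.5 beats.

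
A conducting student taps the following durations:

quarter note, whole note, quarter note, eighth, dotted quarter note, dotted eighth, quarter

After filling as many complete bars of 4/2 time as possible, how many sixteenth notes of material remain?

7

One bar of 4/2 = 32 sixteenth notes.
Working in sixteenth notes: quarter note = 4; whole note = 16; quarter note = 4; eighth = 2; dotted quarter note = 6; dotted eighth = 3; quarter = 4.
Sum: 4 + 16 + 4 + 2 + 6 + 3 + 4 = 39.
39 ÷ 32 = 1 complete bar with 7 sixteenth notes remaining.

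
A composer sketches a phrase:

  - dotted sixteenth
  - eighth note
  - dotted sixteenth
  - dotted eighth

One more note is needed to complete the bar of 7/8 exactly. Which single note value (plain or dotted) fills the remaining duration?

The bar of 7/8 = 28 thirty-second notes.
In thirty-second notes: dotted sixteenth = 3; eighth note = 4; dotted sixteenth = 3; dotted eighth = 6.
Sum: 3 + 4 + 3 + 6 = 16.
Remaining: 28 − 16 = 12 thirty-second notes, which is a dotted quarter note.

dotted quarter note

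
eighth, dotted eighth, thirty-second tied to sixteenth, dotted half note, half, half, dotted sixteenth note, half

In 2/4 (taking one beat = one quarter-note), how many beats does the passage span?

One quarter-note beat = 8 thirty-second notes.
In thirty-second notes: eighth = 4; dotted eighth = 6; thirty-second tied to sixteenth (thirty-second + sixteenth) = 3; dotted half note = 24; half = 16; half = 16; dotted sixteenth note = 3; half = 16.
Adding: 4 + 6 + 3 + 24 + 16 + 16 + 3 + 16 = 88.
88 ÷ 8 = 11 beats.

11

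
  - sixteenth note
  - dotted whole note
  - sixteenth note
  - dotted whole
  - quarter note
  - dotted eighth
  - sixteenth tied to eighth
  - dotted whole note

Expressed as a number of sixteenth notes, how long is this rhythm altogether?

Express everything in sixteenth notes: sixteenth note = 1; dotted whole note = 24; sixteenth note = 1; dotted whole = 24; quarter note = 4; dotted eighth = 3; sixteenth tied to eighth (sixteenth + eighth) = 3; dotted whole note = 24.
Altogether 1 + 24 + 1 + 24 + 4 + 3 + 3 + 24 = 84 sixteenth notes.

84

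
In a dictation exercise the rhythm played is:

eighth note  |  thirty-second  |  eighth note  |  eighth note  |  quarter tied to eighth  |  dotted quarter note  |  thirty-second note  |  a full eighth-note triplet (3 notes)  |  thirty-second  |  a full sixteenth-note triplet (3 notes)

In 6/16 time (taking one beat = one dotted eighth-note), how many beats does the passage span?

One dotted eighth-note beat = 6 thirty-second notes.
Working in thirty-second notes: eighth note = 4; thirty-second = 1; eighth note = 4; eighth note = 4; quarter tied to eighth (quarter + eighth) = 12; dotted quarter note = 12; thirty-second note = 1; a full eighth-note triplet (3 notes) (three triplet eighths span one quarter) = 8; thirty-second = 1; a full sixteenth-note triplet (3 notes) (three triplet sixteenths span one eighth) = 4.
Sum: 4 + 1 + 4 + 4 + 12 + 12 + 1 + 8 + 1 + 4 = 51.
51 ÷ 6 = 8.5 beats.

8.5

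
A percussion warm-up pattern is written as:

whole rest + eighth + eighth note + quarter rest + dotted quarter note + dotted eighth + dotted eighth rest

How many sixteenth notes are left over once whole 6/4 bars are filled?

12

One bar of 6/4 = 24 sixteenth notes.
Each duration in sixteenth notes: whole rest = 16; eighth = 2; eighth note = 2; quarter rest = 4; dotted quarter note = 6; dotted eighth = 3; dotted eighth rest = 3.
Total: 16 + 2 + 2 + 4 + 6 + 3 + 3 = 36.
36 ÷ 24 = 1 complete bar with 12 sixteenth notes remaining.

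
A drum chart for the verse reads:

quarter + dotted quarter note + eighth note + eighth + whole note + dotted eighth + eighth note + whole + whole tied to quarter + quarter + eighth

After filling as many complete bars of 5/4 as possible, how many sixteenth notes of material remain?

One bar of 5/4 = 20 sixteenth notes.
Working in sixteenth notes: quarter = 4; dotted quarter note = 6; eighth note = 2; eighth = 2; whole note = 16; dotted eighth = 3; eighth note = 2; whole = 16; whole tied to quarter (whole + quarter) = 20; quarter = 4; eighth = 2.
Adding: 4 + 6 + 2 + 2 + 16 + 3 + 2 + 16 + 20 + 4 + 2 = 77.
77 ÷ 20 = 3 complete bars with 17 sixteenth notes remaining.

17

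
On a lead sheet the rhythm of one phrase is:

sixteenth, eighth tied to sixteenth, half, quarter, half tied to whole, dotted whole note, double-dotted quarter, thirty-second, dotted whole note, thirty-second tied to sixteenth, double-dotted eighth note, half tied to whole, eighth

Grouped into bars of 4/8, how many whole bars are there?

15

One bar of 4/8 = 16 thirty-second notes.
Convert each value to thirty-second notes: sixteenth = 2; eighth tied to sixteenth (eighth + sixteenth) = 6; half = 16; quarter = 8; half tied to whole (half + whole) = 48; dotted whole note = 48; double-dotted quarter = 14; thirty-second = 1; dotted whole note = 48; thirty-second tied to sixteenth (thirty-second + sixteenth) = 3; double-dotted eighth note = 7; half tied to whole (half + whole) = 48; eighth = 4.
Sum: 2 + 6 + 16 + 8 + 48 + 48 + 14 + 1 + 48 + 3 + 7 + 48 + 4 = 253.
253 ÷ 16 = 15 complete bars with 13 left over.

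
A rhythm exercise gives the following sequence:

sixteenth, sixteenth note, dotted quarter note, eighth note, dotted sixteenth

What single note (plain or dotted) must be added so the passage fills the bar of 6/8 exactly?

thirty-second note

The bar of 6/8 = 24 thirty-second notes.
Each duration in thirty-second notes: sixteenth = 2; sixteenth note = 2; dotted quarter note = 12; eighth note = 4; dotted sixteenth = 3.
Altogether 2 + 2 + 12 + 4 + 3 = 23.
Remaining: 24 − 23 = 1 thirty-second note, which is a thirty-second note.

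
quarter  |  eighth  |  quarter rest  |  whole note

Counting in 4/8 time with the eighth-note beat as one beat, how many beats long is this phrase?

One eighth-note beat = 2 sixteenth notes.
Each duration in sixteenth notes: quarter = 4; eighth = 2; quarter rest = 4; whole note = 16.
Adding: 4 + 2 + 4 + 16 = 26.
26 ÷ 2 = 13 beats.

13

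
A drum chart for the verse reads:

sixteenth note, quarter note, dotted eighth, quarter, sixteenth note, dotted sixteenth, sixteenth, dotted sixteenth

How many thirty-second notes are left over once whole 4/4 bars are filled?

2

One bar of 4/4 = 32 thirty-second notes.
Each duration in thirty-second notes: sixteenth note = 2; quarter note = 8; dotted eighth = 6; quarter = 8; sixteenth note = 2; dotted sixteenth = 3; sixteenth = 2; dotted sixteenth = 3.
Adding: 2 + 8 + 6 + 8 + 2 + 3 + 2 + 3 = 34.
34 ÷ 32 = 1 complete bar with 2 thirty-second notes remaining.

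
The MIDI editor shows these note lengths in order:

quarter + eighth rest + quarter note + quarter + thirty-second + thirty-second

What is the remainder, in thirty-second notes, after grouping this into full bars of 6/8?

6

One bar of 6/8 = 24 thirty-second notes.
Convert each value to thirty-second notes: quarter = 8; eighth rest = 4; quarter note = 8; quarter = 8; thirty-second = 1; thirty-second = 1.
Adding: 8 + 4 + 8 + 8 + 1 + 1 = 30.
30 ÷ 24 = 1 complete bar with 6 thirty-second notes remaining.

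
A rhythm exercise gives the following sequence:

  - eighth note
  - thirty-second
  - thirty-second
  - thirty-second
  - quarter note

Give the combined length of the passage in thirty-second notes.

In thirty-second notes: eighth note = 4; thirty-second = 1; thirty-second = 1; thirty-second = 1; quarter note = 8.
Total: 4 + 1 + 1 + 1 + 8 = 15 thirty-second notes.

15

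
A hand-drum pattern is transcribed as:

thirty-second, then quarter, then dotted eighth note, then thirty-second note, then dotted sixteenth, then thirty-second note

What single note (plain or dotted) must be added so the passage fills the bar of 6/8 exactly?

The bar of 6/8 = 24 thirty-second notes.
Each duration in thirty-second notes: thirty-second = 1; quarter = 8; dotted eighth note = 6; thirty-second note = 1; dotted sixteenth = 3; thirty-second note = 1.
Total: 1 + 8 + 6 + 1 + 3 + 1 = 20.
Remaining: 24 − 20 = 4 thirty-second notes, which is a eighth note.

eighth note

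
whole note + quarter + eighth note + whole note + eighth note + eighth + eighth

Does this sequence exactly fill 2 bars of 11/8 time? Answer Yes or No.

One bar of 11/8 = 11 eighth notes, so 2 bars = 22.
Working in eighth notes: whole note = 8; quarter = 2; eighth note = 1; whole note = 8; eighth note = 1; eighth = 1; eighth = 1.
Sum: 8 + 2 + 1 + 8 + 1 + 1 + 1 = 22.
22 equals 22, so the answer is Yes.

Yes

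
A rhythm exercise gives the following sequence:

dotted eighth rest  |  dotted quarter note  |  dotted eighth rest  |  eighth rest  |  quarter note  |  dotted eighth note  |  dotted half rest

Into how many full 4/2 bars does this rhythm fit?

One bar of 4/2 = 32 sixteenth notes.
Each duration in sixteenth notes: dotted eighth rest = 3; dotted quarter note = 6; dotted eighth rest = 3; eighth rest = 2; quarter note = 4; dotted eighth note = 3; dotted half rest = 12.
Total: 3 + 6 + 3 + 2 + 4 + 3 + 12 = 33.
33 ÷ 32 = 1 complete bar with 1 left over.

1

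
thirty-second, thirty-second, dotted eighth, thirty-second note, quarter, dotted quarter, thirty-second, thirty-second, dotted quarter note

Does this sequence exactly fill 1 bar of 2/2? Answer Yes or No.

One bar of 2/2 = 32 thirty-second notes.
Each duration in thirty-second notes: thirty-second = 1; thirty-second = 1; dotted eighth = 6; thirty-second note = 1; quarter = 8; dotted quarter = 12; thirty-second = 1; thirty-second = 1; dotted quarter note = 12.
Sum: 1 + 1 + 6 + 1 + 8 + 12 + 1 + 1 + 12 = 43.
43 exceeds 32, so the answer is No.

No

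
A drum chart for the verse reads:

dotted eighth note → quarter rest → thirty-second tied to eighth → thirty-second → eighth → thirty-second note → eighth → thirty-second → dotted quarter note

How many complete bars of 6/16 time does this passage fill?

One bar of 6/16 = 12 thirty-second notes.
Each duration in thirty-second notes: dotted eighth note = 6; quarter rest = 8; thirty-second tied to eighth (thirty-second + eighth) = 5; thirty-second = 1; eighth = 4; thirty-second note = 1; eighth = 4; thirty-second = 1; dotted quarter note = 12.
Sum: 6 + 8 + 5 + 1 + 4 + 1 + 4 + 1 + 12 = 42.
42 ÷ 12 = 3 complete bars with 6 left over.

3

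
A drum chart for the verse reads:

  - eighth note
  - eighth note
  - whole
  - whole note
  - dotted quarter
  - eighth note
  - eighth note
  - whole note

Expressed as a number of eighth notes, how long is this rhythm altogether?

Convert each value to eighth notes: eighth note = 1; eighth note = 1; whole = 8; whole note = 8; dotted quarter = 3; eighth note = 1; eighth note = 1; whole note = 8.
Altogether 1 + 1 + 8 + 8 + 3 + 1 + 1 + 8 = 31 eighth notes.

31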